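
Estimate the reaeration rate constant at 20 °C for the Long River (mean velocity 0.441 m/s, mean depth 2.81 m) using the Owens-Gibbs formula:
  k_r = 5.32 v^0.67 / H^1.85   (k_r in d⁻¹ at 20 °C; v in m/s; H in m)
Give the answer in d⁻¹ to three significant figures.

k_r = 5.32 × 0.441^0.67 / 2.81^1.85 = 5.32 × 0.5778 / 6.762 = 0.4545 d⁻¹.

k_r ≈ 0.455 d⁻¹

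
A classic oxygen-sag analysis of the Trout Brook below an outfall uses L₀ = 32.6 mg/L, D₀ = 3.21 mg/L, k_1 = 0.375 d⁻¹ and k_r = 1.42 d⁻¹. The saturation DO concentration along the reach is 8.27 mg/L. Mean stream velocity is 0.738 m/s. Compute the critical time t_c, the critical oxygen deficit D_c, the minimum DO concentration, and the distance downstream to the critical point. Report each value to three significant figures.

t_c ≈ 0.967 d; D_c ≈ 5.99 mg/L; min DO ≈ 2.28 mg/L; x_c ≈ 61.7 km

At the critical point dD/dt = 0, so k_1 L₀ e^(−k_1 t) = k_r D. Substituting D(t) from the Streeter–Phelps equation and solving for t gives
t_c = ln[(k_r/k_1)(1 − D₀(k_r−k_1)/(k_1 L₀))] / (k_r−k_1).
Here k_r−k_1 = 1.045 d⁻¹ and 1 − D₀(k_r−k_1)/(k_1 L₀) = 1 − 3.21×1.045/(0.375×32.6) = 0.7256, so
t_c = ln(3.787 × 0.7256) / 1.045 = 1.011 / 1.045 = 0.9672 d.
D_c = (k_1/k_r) L₀ e^(−k_1 t_c) = (0.375/1.42) × 32.6 × e^(−0.375×0.9672) = 0.2641 × 32.6 × 0.6958 = 5.990 mg/L.
Minimum DO = C_s − D_c = 8.27 − 5.990 = 2.280 mg/L.
x_c = v t_c = 0.738 m/s × 0.9672 d × 86400 s/d = 61670 m ≈ 61.7 km.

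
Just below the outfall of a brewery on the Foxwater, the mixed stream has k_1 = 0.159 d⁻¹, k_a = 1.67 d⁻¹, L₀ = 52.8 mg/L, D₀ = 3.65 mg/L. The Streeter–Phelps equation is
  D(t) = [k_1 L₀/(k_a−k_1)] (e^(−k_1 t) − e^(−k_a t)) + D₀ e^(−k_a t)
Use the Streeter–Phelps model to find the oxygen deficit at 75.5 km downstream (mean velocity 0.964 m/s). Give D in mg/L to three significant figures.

Travel time t = x/v = 75.5 km / (0.964 m/s) = 75500 m / 0.964 m/s = 78320 s = 0.9065 d.
k_1 L₀/(k_a−k_1) = 0.159×52.8/(1.67−0.159) = 8.395/1.511 = 5.556 mg/L.
e^(−k_1 t) = e^(−0.159×0.9065) = 0.8658; e^(−k_a t) = e^(−1.67×0.9065) = 0.2201.
D = 5.556 × (0.8658 − 0.2201) + 3.65 × 0.2201 = 3.588 + 0.8033 = 4.391 mg/L.

D ≈ 4.39 mg/L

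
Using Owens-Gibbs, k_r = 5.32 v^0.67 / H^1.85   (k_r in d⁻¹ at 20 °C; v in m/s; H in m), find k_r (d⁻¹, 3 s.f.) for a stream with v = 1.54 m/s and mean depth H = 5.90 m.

k_r = 5.32 × 1.54^0.67 / 5.90^1.85 = 5.32 × 1.335 / 26.67 = 0.2664 d⁻¹.

k_r ≈ 0.266 d⁻¹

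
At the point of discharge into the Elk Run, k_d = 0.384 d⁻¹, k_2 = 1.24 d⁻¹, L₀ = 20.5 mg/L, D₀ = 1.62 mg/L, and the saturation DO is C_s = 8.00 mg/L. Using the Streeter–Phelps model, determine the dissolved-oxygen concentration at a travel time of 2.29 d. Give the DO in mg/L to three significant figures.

DO ≈ 4.63 mg/L

k_d L₀/(k_2−k_d) = 0.384×20.5/(1.24−0.384) = 7.872/0.8560 = 9.196 mg/L.
e^(−k_d t) = e^(−0.384×2.290) = 0.4150; e^(−k_2 t) = e^(−1.24×2.290) = 0.05845.
D = 9.196 × (0.4150 − 0.05845) + 1.62 × 0.05845 = 3.279 + 0.09469 = 3.374 mg/L.
DO = C_s − D = 8.00 − 3.374 = 4.626 mg/L.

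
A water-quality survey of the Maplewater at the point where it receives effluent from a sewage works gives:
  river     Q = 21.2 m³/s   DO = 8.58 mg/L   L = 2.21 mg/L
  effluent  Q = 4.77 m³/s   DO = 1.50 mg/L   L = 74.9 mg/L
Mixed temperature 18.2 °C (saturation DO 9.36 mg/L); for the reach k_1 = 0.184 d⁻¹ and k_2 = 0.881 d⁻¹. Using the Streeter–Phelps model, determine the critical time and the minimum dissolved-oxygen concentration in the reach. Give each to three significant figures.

Mixed DO = (21.2×8.58 + 4.77×1.50)/(21.2+4.77) = 189.1/25.97 = 7.280 mg/L.
Mixed L₀ = (21.2×2.21 + 4.77×74.9)/(25.97) = 404.1/25.97 = 15.56 mg/L.
Initial deficit D₀ = C_s − DO₀ = 9.36 − 7.280 = 2.080 mg/L.
t_c = (1/0.6970) ln[(0.881/0.184)(1 − 2.080×0.6970/(0.184×15.56))] = 1.435 × ln(2.363) = 1.234 d.
D_c = (0.184/0.881) × 15.56 × e^(−0.184×1.234) = 0.2089 × 15.56 × 0.7969 = 2.590 mg/L.
Minimum DO = 9.36 − 2.590 = 6.770 mg/L.

t_c ≈ 1.23 d; minimum DO ≈ 6.77 mg/L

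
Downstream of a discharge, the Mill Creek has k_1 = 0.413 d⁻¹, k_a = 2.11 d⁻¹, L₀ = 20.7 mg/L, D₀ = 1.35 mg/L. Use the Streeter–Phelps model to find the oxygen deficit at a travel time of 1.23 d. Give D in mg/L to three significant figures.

k_1 L₀/(k_a−k_1) = 0.413×20.7/(2.11−0.413) = 8.549/1.697 = 5.038 mg/L.
e^(−k_1 t) = e^(−0.413×1.230) = 0.6017; e^(−k_a t) = e^(−2.11×1.230) = 0.07462.
D = 5.038 × (0.6017 − 0.07462) + 1.35 × 0.07462 = 2.655 + 0.1007 = 2.756 mg/L.

D ≈ 2.76 mg/L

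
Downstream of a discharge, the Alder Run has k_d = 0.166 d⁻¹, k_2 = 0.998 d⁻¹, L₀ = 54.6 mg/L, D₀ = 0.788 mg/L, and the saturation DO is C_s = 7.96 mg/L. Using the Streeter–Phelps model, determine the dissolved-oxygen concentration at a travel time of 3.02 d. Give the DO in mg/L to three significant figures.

DO ≈ 1.86 mg/L

k_d L₀/(k_2−k_d) = 0.166×54.6/(0.998−0.166) = 9.064/0.8320 = 10.89 mg/L.
e^(−k_d t) = e^(−0.166×3.020) = 0.6057; e^(−k_2 t) = e^(−0.998×3.020) = 0.04910.
D = 10.89 × (0.6057 − 0.04910) + 0.788 × 0.04910 = 6.064 + 0.03869 = 6.103 mg/L.
DO = C_s − D = 7.96 − 6.103 = 1.857 mg/L.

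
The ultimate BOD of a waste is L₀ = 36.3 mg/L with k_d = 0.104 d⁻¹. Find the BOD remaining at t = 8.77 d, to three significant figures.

L_t = L₀ e^(−k_d t) = 36.3 × e^(−0.104×8.77) = 36.3 × 0.4017 = 14.58 mg/L.

L ≈ 14.6 mg/L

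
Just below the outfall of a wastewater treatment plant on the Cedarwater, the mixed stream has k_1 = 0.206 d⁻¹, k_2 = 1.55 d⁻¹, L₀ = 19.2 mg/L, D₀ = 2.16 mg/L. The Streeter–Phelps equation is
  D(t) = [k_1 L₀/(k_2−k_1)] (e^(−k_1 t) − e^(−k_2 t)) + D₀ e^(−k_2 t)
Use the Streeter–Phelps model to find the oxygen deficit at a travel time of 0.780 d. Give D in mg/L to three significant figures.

k_1 L₀/(k_2−k_1) = 0.206×19.2/(1.55−0.206) = 3.955/1.344 = 2.943 mg/L.
e^(−k_1 t) = e^(−0.206×0.7800) = 0.8516; e^(−k_2 t) = e^(−1.55×0.7800) = 0.2985.
D = 2.943 × (0.8516 − 0.2985) + 2.16 × 0.2985 = 1.628 + 0.6448 = 2.272 mg/L.

D ≈ 2.27 mg/L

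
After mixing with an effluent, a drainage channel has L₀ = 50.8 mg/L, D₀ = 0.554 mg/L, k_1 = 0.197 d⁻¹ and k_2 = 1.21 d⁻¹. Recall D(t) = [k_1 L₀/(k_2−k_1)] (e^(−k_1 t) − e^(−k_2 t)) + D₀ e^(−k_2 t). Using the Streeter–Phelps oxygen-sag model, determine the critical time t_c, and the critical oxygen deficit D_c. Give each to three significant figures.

With k_2/k_1 = 6.142 and 1 − D₀(k_2−k_1)/(k_1 L₀) = 0.9439,
t_c = ln(6.142 × 0.9439) / (1.21 − 0.197) = ln(5.798) / 1.013 = 1.757/1.013 = 1.735 d.
L(t_c) = L₀ e^(−k_1 t_c) = 50.8 × 0.7105 = 36.09 mg/L, and at the critical point k_2 D_c = k_1 L, so D_c = (0.197/1.21) × 36.09 = 5.876 mg/L.

t_c ≈ 1.73 d; D_c ≈ 5.88 mg/L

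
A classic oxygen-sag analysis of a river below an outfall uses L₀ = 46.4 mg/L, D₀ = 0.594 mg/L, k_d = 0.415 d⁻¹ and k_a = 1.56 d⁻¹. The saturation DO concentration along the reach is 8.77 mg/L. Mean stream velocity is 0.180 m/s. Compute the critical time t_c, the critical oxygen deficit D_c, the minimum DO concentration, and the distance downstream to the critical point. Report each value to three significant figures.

With k_a/k_d = 3.759 and 1 − D₀(k_a−k_d)/(k_d L₀) = 0.9647,
t_c = ln(3.759 × 0.9647) / (1.56 − 0.415) = ln(3.626) / 1.145 = 1.288/1.145 = 1.125 d.
D_c = (k_d/k_a) L₀ e^(−k_d t_c) = (0.415/1.56) × 46.4 × e^(−0.415×1.125) = 0.2660 × 46.4 × 0.6269 = 7.739 mg/L.
Minimum DO = C_s − D_c = 8.77 − 7.739 = 1.031 mg/L.
x_c = v t_c = 0.180 m/s × 1.125 d × 86400 s/d = 17500 m ≈ 17.5 km.

t_c ≈ 1.13 d; D_c ≈ 7.74 mg/L; min DO ≈ 1.03 mg/L; x_c ≈ 17.5 km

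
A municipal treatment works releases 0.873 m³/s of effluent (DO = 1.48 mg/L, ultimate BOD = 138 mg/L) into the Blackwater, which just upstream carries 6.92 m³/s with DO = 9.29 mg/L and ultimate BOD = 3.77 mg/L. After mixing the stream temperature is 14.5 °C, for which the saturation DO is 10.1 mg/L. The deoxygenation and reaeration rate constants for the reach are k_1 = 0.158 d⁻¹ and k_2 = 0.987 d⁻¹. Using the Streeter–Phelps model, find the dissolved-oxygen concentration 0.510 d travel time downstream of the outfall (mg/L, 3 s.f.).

DO ≈ 7.94 mg/L

Mixed DO = (6.92×9.29 + 0.873×1.48)/(6.92+0.873) = 65.58/7.793 = 8.415 mg/L.
Mixed L₀ = (6.92×3.77 + 0.873×138)/(7.793) = 146.6/7.793 = 18.81 mg/L.
Initial deficit D₀ = C_s − DO₀ = 10.1 − 8.415 = 1.685 mg/L.
D(0.510) = [0.158×18.81/(0.987−0.158)](e^(−0.158×0.510) − e^(−0.987×0.510)) + 1.685 e^(−0.987×0.510)
= 3.584 × (0.9226 − 0.6045) + 1.685 × 0.6045 = 2.159 mg/L.
DO = 10.1 − 2.159 = 7.941 mg/L.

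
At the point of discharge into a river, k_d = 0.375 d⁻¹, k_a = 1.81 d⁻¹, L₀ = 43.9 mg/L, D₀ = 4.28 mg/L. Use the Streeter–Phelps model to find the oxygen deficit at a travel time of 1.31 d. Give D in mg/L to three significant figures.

D ≈ 6.35 mg/L

k_d L₀/(k_a−k_d) = 0.375×43.9/(1.81−0.375) = 16.46/1.435 = 11.47 mg/L.
e^(−k_d t) = e^(−0.375×1.310) = 0.6119; e^(−k_a t) = e^(−1.81×1.310) = 0.09338.
D = 11.47 × (0.6119 − 0.09338) + 4.28 × 0.09338 = 5.948 + 0.3997 = 6.348 mg/L.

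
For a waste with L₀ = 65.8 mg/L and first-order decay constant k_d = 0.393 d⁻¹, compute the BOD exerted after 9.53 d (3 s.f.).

y ≈ 64.2 mg/L

y_t = L₀(1 − e^(−k_d t)) = 65.8 × (1 − e^(−0.393×9.53))
= 65.8 × (1 − 0.02363) = 65.8 × 0.9764 = 64.25 mg/L.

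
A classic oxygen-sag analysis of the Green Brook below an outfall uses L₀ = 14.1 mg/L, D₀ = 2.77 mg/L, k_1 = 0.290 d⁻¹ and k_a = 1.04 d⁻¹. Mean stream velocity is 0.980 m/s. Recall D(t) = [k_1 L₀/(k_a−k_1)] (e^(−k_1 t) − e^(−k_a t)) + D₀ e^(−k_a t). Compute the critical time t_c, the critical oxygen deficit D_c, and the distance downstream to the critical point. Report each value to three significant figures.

t_c ≈ 0.757 d; D_c ≈ 3.16 mg/L; x_c ≈ 64.1 km

At the critical point dD/dt = 0, so k_1 L₀ e^(−k_1 t) = k_a D. Substituting D(t) from the Streeter–Phelps equation and solving for t gives
t_c = ln[(k_a/k_1)(1 − D₀(k_a−k_1)/(k_1 L₀))] / (k_a−k_1).
Here k_a−k_1 = 0.7500 d⁻¹ and 1 − D₀(k_a−k_1)/(k_1 L₀) = 1 − 2.77×0.7500/(0.290×14.1) = 0.4919, so
t_c = ln(3.586 × 0.4919) / 0.7500 = 0.5677 / 0.7500 = 0.7569 d.
L(t_c) = L₀ e^(−k_1 t_c) = 14.1 × 0.8029 = 11.32 mg/L, and at the critical point k_a D_c = k_1 L, so D_c = (0.290/1.04) × 11.32 = 3.157 mg/L.
x_c = v t_c = 0.980 m/s × 0.7569 d × 86400 s/d = 64090 m ≈ 64.1 km.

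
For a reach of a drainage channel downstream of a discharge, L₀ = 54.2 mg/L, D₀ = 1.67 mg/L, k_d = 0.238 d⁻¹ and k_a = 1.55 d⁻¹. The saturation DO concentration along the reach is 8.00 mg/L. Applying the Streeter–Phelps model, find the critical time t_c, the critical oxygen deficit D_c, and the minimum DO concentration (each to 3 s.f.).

t_c ≈ 1.29 d; D_c ≈ 6.13 mg/L; min DO ≈ 1.87 mg/L

t_c = [1/(k_a−k_d)] ln[(k_a/k_d)(1 − D₀(k_a−k_d)/(k_d L₀))]
= [1/(1.55−0.238)] ln[(1.55/0.238)(1 − 1.67×1.312/(0.238×54.2))]
= (1/1.312) ln[6.513 × 0.8301] = 0.7622 × ln(5.406) = 0.7622 × 1.688 = 1.286 d.
D_c = (k_d/k_a) L₀ e^(−k_d t_c) = (0.238/1.55) × 54.2 × e^(−0.238×1.286) = 0.1535 × 54.2 × 0.7363 = 6.128 mg/L.
Minimum DO = C_s − D_c = 8.00 − 6.128 = 1.872 mg/L.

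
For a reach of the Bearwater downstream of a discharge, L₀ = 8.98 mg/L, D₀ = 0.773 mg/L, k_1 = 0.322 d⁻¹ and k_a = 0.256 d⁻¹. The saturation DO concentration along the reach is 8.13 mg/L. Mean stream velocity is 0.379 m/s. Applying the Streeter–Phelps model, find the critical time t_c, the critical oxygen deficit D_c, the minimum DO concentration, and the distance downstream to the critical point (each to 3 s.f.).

t_c = [1/(k_a−k_1)] ln[(k_a/k_1)(1 − D₀(k_a−k_1)/(k_1 L₀))]
= [1/(0.256−0.322)] ln[(0.256/0.322)(1 − 0.773×-0.06600/(0.322×8.98))]
= (1/-0.06600) ln[0.7950 × 1.018] = -15.15 × ln(0.8091) = -15.15 × -0.2119 = 3.210 d.
L(t_c) = L₀ e^(−k_1 t_c) = 8.98 × 0.3557 = 3.194 mg/L, and at the critical point k_a D_c = k_1 L, so D_c = (0.322/0.256) × 3.194 = 4.017 mg/L.
Minimum DO = C_s − D_c = 8.13 − 4.017 = 4.113 mg/L.
x_c = v t_c = 0.379 m/s × 3.210 d × 86400 s/d = 105100 m ≈ 105 km.

t_c ≈ 3.21 d; D_c ≈ 4.02 mg/L; min DO ≈ 4.11 mg/L; x_c ≈ 105 km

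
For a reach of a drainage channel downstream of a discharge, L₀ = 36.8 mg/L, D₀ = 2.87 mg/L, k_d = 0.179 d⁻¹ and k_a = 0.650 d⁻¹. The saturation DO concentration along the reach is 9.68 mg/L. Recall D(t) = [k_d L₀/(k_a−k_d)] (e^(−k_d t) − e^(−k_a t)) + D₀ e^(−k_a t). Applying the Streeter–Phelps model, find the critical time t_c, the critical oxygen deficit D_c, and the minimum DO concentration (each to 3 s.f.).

With k_a/k_d = 3.631 and 1 − D₀(k_a−k_d)/(k_d L₀) = 0.7948,
t_c = ln(3.631 × 0.7948) / (0.650 − 0.179) = ln(2.886) / 0.4710 = 1.060/0.4710 = 2.250 d.
D_c = (k_d/k_a) L₀ e^(−k_d t_c) = (0.179/0.650) × 36.8 × e^(−0.179×2.250) = 0.2754 × 36.8 × 0.6684 = 6.774 mg/L.
Minimum DO = C_s − D_c = 9.68 − 6.774 = 2.906 mg/L.

t_c ≈ 2.25 d; D_c ≈ 6.77 mg/L; min DO ≈ 2.91 mg/L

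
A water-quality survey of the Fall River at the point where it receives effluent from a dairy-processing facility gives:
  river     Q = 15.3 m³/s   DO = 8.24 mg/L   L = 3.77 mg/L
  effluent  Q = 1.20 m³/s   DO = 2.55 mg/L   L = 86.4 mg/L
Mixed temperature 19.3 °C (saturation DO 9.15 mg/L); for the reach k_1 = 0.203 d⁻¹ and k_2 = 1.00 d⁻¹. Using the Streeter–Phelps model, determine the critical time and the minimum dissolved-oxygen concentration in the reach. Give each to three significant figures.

t_c ≈ 1.05 d; minimum DO ≈ 7.55 mg/L

Mixed DO = (15.3×8.24 + 1.20×2.55)/(15.3+1.20) = 129.1/16.50 = 7.826 mg/L.
Mixed L₀ = (15.3×3.77 + 1.20×86.4)/(16.50) = 161.4/16.50 = 9.779 mg/L.
Initial deficit D₀ = C_s − DO₀ = 9.15 − 7.826 = 1.324 mg/L.
t_c = (1/0.7970) ln[(1.00/0.203)(1 − 1.324×0.7970/(0.203×9.779))] = 1.255 × ln(2.308) = 1.049 d.
D_c = (0.203/1.00) × 9.779 × e^(−0.203×1.049) = 0.2030 × 9.779 × 0.8081 = 1.604 mg/L.
Minimum DO = 9.15 − 1.604 = 7.546 mg/L.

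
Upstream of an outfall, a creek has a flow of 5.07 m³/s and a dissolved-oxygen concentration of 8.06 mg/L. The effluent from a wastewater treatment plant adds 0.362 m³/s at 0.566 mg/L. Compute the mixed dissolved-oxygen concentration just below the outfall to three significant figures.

7.56 mg/L

Flow-weighted mixing: C = (Q_r C_r + Q_w C_w)/(Q_r + Q_w)
= (5.07×8.06 + 0.362×0.566)/(5.07 + 0.362) = 41.07/5.432 = 7.561 mg/L.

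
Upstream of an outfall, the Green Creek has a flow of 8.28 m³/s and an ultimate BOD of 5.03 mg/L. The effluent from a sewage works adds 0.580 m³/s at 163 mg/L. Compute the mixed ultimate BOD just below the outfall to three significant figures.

Flow-weighted mixing: C = (Q_r C_r + Q_w C_w)/(Q_r + Q_w)
= (8.28×5.03 + 0.580×163)/(8.28 + 0.580) = 136.2/8.860 = 15.37 mg/L.

15.4 mg/L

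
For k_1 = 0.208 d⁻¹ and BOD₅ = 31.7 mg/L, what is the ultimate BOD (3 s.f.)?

L₀ ≈ 49.0 mg/L

BOD₅ = L₀(1 − e^(−5k_1)) ⇒ L₀ = BOD₅ / (1 − e^(−5×0.208))
= 31.7 / (1 − 0.3535) = 31.7 / 0.6465 = 49.03 mg/L.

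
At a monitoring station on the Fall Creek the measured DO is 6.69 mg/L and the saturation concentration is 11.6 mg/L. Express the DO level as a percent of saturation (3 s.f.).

% saturation = C/C_s × 100 = 6.69/11.6 × 100 = 57.7 %.

57.7 % saturation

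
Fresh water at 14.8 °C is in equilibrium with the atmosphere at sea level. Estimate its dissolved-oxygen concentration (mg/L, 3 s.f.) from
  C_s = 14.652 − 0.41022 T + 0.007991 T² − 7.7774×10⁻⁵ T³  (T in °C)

C_s = 14.652 − 0.41022×14.8 + 0.007991×14.8² − 7.7774×10⁻⁵×14.8³ = 10.08 mg/L.

C_s ≈ 10.1 mg/L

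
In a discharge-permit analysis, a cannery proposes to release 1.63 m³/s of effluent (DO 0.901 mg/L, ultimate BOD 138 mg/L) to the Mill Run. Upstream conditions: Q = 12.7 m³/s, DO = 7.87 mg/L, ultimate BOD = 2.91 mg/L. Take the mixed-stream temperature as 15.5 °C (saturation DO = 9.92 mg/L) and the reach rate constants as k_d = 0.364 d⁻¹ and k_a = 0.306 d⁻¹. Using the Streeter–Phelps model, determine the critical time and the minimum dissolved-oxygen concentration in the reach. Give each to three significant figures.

t_c ≈ 2.57 d; minimum DO ≈ 1.39 mg/L

Mixed DO = (12.7×7.87 + 1.63×0.901)/(12.7+1.63) = 101.4/14.33 = 7.077 mg/L.
Mixed L₀ = (12.7×2.91 + 1.63×138)/(14.33) = 261.9/14.33 = 18.28 mg/L.
Initial deficit D₀ = C_s − DO₀ = 9.92 − 7.077 = 2.843 mg/L.
t_c = (1/-0.05800) ln[(0.306/0.364)(1 − 2.843×-0.05800/(0.364×18.28))] = -17.24 × ln(0.8615) = 2.570 d.
D_c = (0.364/0.306) × 18.28 × e^(−0.364×2.570) = 1.190 × 18.28 × 0.3923 = 8.529 mg/L.
Minimum DO = 9.92 − 8.529 = 1.391 mg/L.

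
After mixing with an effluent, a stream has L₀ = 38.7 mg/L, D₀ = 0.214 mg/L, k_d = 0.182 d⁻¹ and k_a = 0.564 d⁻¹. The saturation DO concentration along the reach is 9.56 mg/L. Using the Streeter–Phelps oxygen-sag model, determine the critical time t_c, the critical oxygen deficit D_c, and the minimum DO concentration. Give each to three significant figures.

At the critical point dD/dt = 0, so k_d L₀ e^(−k_d t) = k_a D. Substituting D(t) from the Streeter–Phelps equation and solving for t gives
t_c = ln[(k_a/k_d)(1 − D₀(k_a−k_d)/(k_d L₀))] / (k_a−k_d).
Here k_a−k_d = 0.3820 d⁻¹ and 1 − D₀(k_a−k_d)/(k_d L₀) = 1 − 0.214×0.3820/(0.182×38.7) = 0.9884, so
t_c = ln(3.099 × 0.9884) / 0.3820 = 1.119 / 0.3820 = 2.930 d.
L(t_c) = L₀ e^(−k_d t_c) = 38.7 × 0.5867 = 22.70 mg/L, and at the critical point k_a D_c = k_d L, so D_c = (0.182/0.564) × 22.70 = 7.326 mg/L.
Minimum DO = C_s − D_c = 9.56 − 7.326 = 2.234 mg/L.

t_c ≈ 2.93 d; D_c ≈ 7.33 mg/L; min DO ≈ 2.23 mg/L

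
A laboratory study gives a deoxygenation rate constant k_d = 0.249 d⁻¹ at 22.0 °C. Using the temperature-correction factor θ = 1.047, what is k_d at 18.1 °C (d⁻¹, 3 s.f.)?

k_d(T₂) = k_d(T₁) · θ^(T₂−T₁) = 0.249 × 1.047^(18.1−22.0)
= 0.249 × 1.047^-3.90 = 0.249 × 0.8360 = 0.2082 d⁻¹.

k_d ≈ 0.208 d⁻¹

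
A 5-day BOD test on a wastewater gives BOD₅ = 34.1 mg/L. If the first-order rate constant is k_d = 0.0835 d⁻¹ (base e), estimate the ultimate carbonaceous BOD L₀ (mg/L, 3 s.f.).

BOD₅ = L₀(1 − e^(−5k_d)) ⇒ L₀ = BOD₅ / (1 − e^(−5×0.0835))
= 34.1 / (1 − 0.6587) = 34.1 / 0.3413 = 99.91 mg/L.

L₀ ≈ 99.9 mg/L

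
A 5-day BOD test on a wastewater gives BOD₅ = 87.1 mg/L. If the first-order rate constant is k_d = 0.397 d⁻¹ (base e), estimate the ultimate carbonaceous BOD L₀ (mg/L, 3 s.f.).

L₀ ≈ 101 mg/L

BOD₅ = L₀(1 − e^(−5k_d)) ⇒ L₀ = BOD₅ / (1 − e^(−5×0.397))
= 87.1 / (1 − 0.1374) = 87.1 / 0.8626 = 101.0 mg/L.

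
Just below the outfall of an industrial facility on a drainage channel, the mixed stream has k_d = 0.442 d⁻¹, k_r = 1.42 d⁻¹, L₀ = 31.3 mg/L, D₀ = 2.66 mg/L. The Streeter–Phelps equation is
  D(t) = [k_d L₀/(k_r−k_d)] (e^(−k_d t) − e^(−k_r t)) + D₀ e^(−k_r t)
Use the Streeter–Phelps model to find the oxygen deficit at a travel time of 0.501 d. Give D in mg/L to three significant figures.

k_d L₀/(k_r−k_d) = 0.442×31.3/(1.42−0.442) = 13.83/0.9780 = 14.15 mg/L.
e^(−k_d t) = e^(−0.442×0.5010) = 0.8014; e^(−k_r t) = e^(−1.42×0.5010) = 0.4909.
D = 14.15 × (0.8014 − 0.4909) + 2.66 × 0.4909 = 4.391 + 1.306 = 5.697 mg/L.

D ≈ 5.70 mg/L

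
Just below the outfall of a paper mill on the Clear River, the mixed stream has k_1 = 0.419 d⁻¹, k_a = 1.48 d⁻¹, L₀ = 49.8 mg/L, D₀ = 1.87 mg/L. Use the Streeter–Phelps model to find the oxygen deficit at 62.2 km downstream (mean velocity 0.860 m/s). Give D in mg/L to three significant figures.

D ≈ 8.69 mg/L

Travel time t = x/v = 62.2 km / (0.860 m/s) = 62200 m / 0.860 m/s = 72330 s = 0.8371 d.
k_1 L₀/(k_a−k_1) = 0.419×49.8/(1.48−0.419) = 20.87/1.061 = 19.67 mg/L.
e^(−k_1 t) = e^(−0.419×0.8371) = 0.7042; e^(−k_a t) = e^(−1.48×0.8371) = 0.2897.
D = 19.67 × (0.7042 − 0.2897) + 1.87 × 0.2897 = 8.151 + 0.5417 = 8.693 mg/L.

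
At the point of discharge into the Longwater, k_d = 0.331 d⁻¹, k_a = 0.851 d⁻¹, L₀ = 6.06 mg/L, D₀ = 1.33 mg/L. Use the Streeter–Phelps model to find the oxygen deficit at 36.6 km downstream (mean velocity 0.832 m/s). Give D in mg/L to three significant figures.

D ≈ 1.62 mg/L

Travel time t = x/v = 36.6 km / (0.832 m/s) = 36600 m / 0.832 m/s = 43990 s = 0.5091 d.
k_d L₀/(k_a−k_d) = 0.331×6.06/(0.851−0.331) = 2.006/0.5200 = 3.857 mg/L.
e^(−k_d t) = e^(−0.331×0.5091) = 0.8449; e^(−k_a t) = e^(−0.851×0.5091) = 0.6484.
D = 3.857 × (0.8449 − 0.6484) + 1.33 × 0.6484 = 0.7581 + 0.8623 = 1.620 mg/L.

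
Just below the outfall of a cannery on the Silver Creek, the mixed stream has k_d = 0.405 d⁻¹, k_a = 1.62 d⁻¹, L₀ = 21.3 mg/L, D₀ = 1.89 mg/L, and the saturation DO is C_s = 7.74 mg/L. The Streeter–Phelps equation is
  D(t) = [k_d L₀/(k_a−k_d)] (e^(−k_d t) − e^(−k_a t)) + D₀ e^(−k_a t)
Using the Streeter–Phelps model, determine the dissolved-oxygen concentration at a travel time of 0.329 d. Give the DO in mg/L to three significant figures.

k_d L₀/(k_a−k_d) = 0.405×21.3/(1.62−0.405) = 8.627/1.215 = 7.100 mg/L.
e^(−k_d t) = e^(−0.405×0.3290) = 0.8753; e^(−k_a t) = e^(−1.62×0.3290) = 0.5869.
D = 7.100 × (0.8753 − 0.5869) + 1.89 × 0.5869 = 2.048 + 1.109 = 3.157 mg/L.
DO = C_s − D = 7.74 − 3.157 = 4.583 mg/L.

DO ≈ 4.58 mg/L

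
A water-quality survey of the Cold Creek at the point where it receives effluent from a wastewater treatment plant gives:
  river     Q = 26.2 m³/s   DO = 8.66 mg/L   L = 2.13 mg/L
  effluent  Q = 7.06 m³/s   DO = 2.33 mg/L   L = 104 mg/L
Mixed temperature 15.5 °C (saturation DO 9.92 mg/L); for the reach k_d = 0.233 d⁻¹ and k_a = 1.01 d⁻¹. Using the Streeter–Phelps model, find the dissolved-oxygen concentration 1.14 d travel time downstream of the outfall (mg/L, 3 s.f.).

Mixed DO = (26.2×8.66 + 7.06×2.33)/(26.2+7.06) = 243.3/33.26 = 7.316 mg/L.
Mixed L₀ = (26.2×2.13 + 7.06×104)/(33.26) = 790.0/33.26 = 23.75 mg/L.
Initial deficit D₀ = C_s − DO₀ = 9.92 − 7.316 = 2.604 mg/L.
D(1.14) = [0.233×23.75/(1.01−0.233)](e^(−0.233×1.14) − e^(−1.01×1.14)) + 2.604 e^(−1.01×1.14)
= 7.123 × (0.7667 − 0.3162) + 2.604 × 0.3162 = 4.032 mg/L.
DO = 9.92 − 4.032 = 5.888 mg/L.

DO ≈ 5.89 mg/L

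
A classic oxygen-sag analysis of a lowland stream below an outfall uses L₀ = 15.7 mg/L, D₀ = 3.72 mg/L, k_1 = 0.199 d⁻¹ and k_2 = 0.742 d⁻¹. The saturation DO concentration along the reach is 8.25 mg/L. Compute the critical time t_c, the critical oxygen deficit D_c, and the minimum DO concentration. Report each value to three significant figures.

At the critical point dD/dt = 0, so k_1 L₀ e^(−k_1 t) = k_2 D. Substituting D(t) from the Streeter–Phelps equation and solving for t gives
t_c = ln[(k_2/k_1)(1 − D₀(k_2−k_1)/(k_1 L₀))] / (k_2−k_1).
Here k_2−k_1 = 0.5430 d⁻¹ and 1 − D₀(k_2−k_1)/(k_1 L₀) = 1 − 3.72×0.5430/(0.199×15.7) = 0.3535, so
t_c = ln(3.729 × 0.3535) / 0.5430 = 0.2761 / 0.5430 = 0.5084 d.
D_c = (k_1/k_2) L₀ e^(−k_1 t_c) = (0.199/0.742) × 15.7 × e^(−0.199×0.5084) = 0.2682 × 15.7 × 0.9038 = 3.805 mg/L.
Minimum DO = C_s − D_c = 8.25 − 3.805 = 4.445 mg/L.

t_c ≈ 0.508 d; D_c ≈ 3.81 mg/L; min DO ≈ 4.44 mg/L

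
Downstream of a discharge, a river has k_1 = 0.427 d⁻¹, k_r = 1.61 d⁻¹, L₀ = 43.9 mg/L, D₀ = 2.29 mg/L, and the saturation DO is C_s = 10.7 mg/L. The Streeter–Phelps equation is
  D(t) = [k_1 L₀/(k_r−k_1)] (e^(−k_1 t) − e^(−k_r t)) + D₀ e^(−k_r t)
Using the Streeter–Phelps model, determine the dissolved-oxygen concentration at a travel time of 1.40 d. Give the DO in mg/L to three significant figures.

k_1 L₀/(k_r−k_1) = 0.427×43.9/(1.61−0.427) = 18.75/1.183 = 15.85 mg/L.
e^(−k_1 t) = e^(−0.427×1.400) = 0.5500; e^(−k_r t) = e^(−1.61×1.400) = 0.1050.
D = 15.85 × (0.5500 − 0.1050) + 2.29 × 0.1050 = 7.052 + 0.2404 = 7.292 mg/L.
DO = C_s − D = 10.7 − 7.292 = 3.408 mg/L.

DO ≈ 3.41 mg/L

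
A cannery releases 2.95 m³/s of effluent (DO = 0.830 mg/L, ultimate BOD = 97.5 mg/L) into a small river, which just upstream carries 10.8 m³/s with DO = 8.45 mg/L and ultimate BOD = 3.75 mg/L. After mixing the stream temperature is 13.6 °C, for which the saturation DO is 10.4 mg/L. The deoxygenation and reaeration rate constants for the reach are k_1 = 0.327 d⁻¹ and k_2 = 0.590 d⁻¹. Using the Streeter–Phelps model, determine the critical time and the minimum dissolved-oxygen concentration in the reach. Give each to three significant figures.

t_c ≈ 1.75 d; minimum DO ≈ 2.95 mg/L

Mixed DO = (10.8×8.45 + 2.95×0.830)/(10.8+2.95) = 93.71/13.75 = 6.815 mg/L.
Mixed L₀ = (10.8×3.75 + 2.95×97.5)/(13.75) = 328.1/13.75 = 23.86 mg/L.
Initial deficit D₀ = C_s − DO₀ = 10.4 − 6.815 = 3.585 mg/L.
t_c = (1/0.2630) ln[(0.590/0.327)(1 − 3.585×0.2630/(0.327×23.86))] = 3.802 × ln(1.586) = 1.754 d.
D_c = (0.327/0.590) × 23.86 × e^(−0.327×1.754) = 0.5542 × 23.86 × 0.5635 = 7.452 mg/L.
Minimum DO = 10.4 − 7.452 = 2.948 mg/L.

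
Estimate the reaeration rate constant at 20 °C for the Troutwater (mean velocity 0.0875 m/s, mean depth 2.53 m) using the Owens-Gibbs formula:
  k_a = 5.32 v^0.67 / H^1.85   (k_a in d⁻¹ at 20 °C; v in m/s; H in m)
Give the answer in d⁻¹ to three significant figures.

k_a ≈ 0.187 d⁻¹

k_a = 5.32 × 0.0875^0.67 / 2.53^1.85 = 5.32 × 0.1955 / 5.569 = 0.1868 d⁻¹.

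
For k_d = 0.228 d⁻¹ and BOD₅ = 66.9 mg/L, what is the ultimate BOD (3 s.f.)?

L₀ ≈ 98.4 mg/L

BOD₅ = L₀(1 − e^(−5k_d)) ⇒ L₀ = BOD₅ / (1 − e^(−5×0.228))
= 66.9 / (1 − 0.3198) = 66.9 / 0.6802 = 98.36 mg/L.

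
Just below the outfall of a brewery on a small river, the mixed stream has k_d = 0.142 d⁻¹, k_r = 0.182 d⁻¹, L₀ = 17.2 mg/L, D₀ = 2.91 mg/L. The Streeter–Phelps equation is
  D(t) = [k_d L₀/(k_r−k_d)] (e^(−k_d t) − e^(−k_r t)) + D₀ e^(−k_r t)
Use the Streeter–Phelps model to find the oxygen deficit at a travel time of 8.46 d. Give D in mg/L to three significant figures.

D ≈ 5.90 mg/L

k_d L₀/(k_r−k_d) = 0.142×17.2/(0.182−0.142) = 2.442/0.04000 = 61.06 mg/L.
e^(−k_d t) = e^(−0.142×8.460) = 0.3008; e^(−k_r t) = e^(−0.182×8.460) = 0.2144.
D = 61.06 × (0.3008 − 0.2144) + 2.91 × 0.2144 = 5.273 + 0.6240 = 5.897 mg/L.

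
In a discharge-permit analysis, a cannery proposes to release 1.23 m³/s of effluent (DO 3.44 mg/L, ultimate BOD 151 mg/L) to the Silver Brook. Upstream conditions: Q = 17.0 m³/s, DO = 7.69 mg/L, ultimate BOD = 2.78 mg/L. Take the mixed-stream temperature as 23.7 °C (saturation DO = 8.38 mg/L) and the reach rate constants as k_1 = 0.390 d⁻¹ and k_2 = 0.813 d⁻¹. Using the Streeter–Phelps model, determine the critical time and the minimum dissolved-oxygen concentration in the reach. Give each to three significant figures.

Mixed DO = (17.0×7.69 + 1.23×3.44)/(17.0+1.23) = 135.0/18.23 = 7.403 mg/L.
Mixed L₀ = (17.0×2.78 + 1.23×151)/(18.23) = 233.0/18.23 = 12.78 mg/L.
Initial deficit D₀ = C_s − DO₀ = 8.38 − 7.403 = 0.9768 mg/L.
t_c = (1/0.4230) ln[(0.813/0.390)(1 − 0.9768×0.4230/(0.390×12.78))] = 2.364 × ln(1.912) = 1.532 d.
D_c = (0.390/0.813) × 12.78 × e^(−0.390×1.532) = 0.4797 × 12.78 × 0.5502 = 3.373 mg/L.
Minimum DO = 8.38 − 3.373 = 5.007 mg/L.

t_c ≈ 1.53 d; minimum DO ≈ 5.01 mg/L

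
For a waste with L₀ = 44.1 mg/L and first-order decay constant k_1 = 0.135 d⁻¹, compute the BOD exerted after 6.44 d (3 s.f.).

y ≈ 25.6 mg/L

y_t = L₀(1 − e^(−k_1 t)) = 44.1 × (1 − e^(−0.135×6.44))
= 44.1 × (1 − 0.4192) = 44.1 × 0.5808 = 25.61 mg/L.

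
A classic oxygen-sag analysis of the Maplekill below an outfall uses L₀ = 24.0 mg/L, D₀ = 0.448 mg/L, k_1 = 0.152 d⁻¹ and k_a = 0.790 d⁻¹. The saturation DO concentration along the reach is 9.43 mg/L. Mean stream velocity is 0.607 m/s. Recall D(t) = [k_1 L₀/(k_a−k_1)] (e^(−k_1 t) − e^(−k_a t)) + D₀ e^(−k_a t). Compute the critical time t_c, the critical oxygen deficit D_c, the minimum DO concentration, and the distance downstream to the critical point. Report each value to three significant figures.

At the critical point dD/dt = 0, so k_1 L₀ e^(−k_1 t) = k_a D. Substituting D(t) from the Streeter–Phelps equation and solving for t gives
t_c = ln[(k_a/k_1)(1 − D₀(k_a−k_1)/(k_1 L₀))] / (k_a−k_1).
Here k_a−k_1 = 0.6380 d⁻¹ and 1 − D₀(k_a−k_1)/(k_1 L₀) = 1 − 0.448×0.6380/(0.152×24.0) = 0.9216, so
t_c = ln(5.197 × 0.9216) / 0.6380 = 1.567 / 0.6380 = 2.455 d.
L(t_c) = L₀ e^(−k_1 t_c) = 24.0 × 0.6885 = 16.52 mg/L, and at the critical point k_a D_c = k_1 L, so D_c = (0.152/0.790) × 16.52 = 3.179 mg/L.
Minimum DO = C_s − D_c = 9.43 − 3.179 = 6.251 mg/L.
x_c = v t_c = 0.607 m/s × 2.455 d × 86400 s/d = 128800 m ≈ 129 km.

t_c ≈ 2.46 d; D_c ≈ 3.18 mg/L; min DO ≈ 6.25 mg/L; x_c ≈ 129 km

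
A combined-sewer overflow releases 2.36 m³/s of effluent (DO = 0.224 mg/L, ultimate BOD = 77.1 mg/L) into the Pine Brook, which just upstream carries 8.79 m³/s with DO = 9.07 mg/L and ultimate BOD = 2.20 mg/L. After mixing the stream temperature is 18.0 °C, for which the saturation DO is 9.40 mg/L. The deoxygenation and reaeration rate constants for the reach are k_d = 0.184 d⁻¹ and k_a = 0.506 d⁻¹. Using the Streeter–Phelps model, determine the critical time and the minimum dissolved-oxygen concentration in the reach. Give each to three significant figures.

t_c ≈ 2.40 d; minimum DO ≈ 5.18 mg/L

Mixed DO = (8.79×9.07 + 2.36×0.224)/(8.79+2.36) = 80.25/11.15 = 7.198 mg/L.
Mixed L₀ = (8.79×2.20 + 2.36×77.1)/(11.15) = 201.3/11.15 = 18.05 mg/L.
Initial deficit D₀ = C_s − DO₀ = 9.40 − 7.198 = 2.202 mg/L.
t_c = (1/0.3220) ln[(0.506/0.184)(1 − 2.202×0.3220/(0.184×18.05))] = 3.106 × ln(2.163) = 2.396 d.
D_c = (0.184/0.506) × 18.05 × e^(−0.184×2.396) = 0.3636 × 18.05 × 0.6435 = 4.224 mg/L.
Minimum DO = 9.40 − 4.224 = 5.176 mg/L.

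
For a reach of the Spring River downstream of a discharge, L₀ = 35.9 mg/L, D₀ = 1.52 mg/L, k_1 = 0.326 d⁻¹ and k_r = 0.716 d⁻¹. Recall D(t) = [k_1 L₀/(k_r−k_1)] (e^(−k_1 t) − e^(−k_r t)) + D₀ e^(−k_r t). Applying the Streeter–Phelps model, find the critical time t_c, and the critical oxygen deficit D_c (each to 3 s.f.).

t_c ≈ 1.88 d; D_c ≈ 8.84 mg/L

With k_r/k_1 = 2.196 and 1 − D₀(k_r−k_1)/(k_1 L₀) = 0.9493,
t_c = ln(2.196 × 0.9493) / (0.716 − 0.326) = ln(2.085) / 0.3900 = 0.7348/0.3900 = 1.884 d.
D_c = (k_1/k_r) L₀ e^(−k_1 t_c) = (0.326/0.716) × 35.9 × e^(−0.326×1.884) = 0.4553 × 35.9 × 0.5411 = 8.844 mg/L.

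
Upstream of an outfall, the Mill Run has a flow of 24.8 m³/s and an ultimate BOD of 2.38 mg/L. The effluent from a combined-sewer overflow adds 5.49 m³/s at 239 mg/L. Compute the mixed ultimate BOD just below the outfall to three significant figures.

45.3 mg/L

Flow-weighted mixing: C = (Q_r C_r + Q_w C_w)/(Q_r + Q_w)
= (24.8×2.38 + 5.49×239)/(24.8 + 5.49) = 1371/30.29 = 45.27 mg/L.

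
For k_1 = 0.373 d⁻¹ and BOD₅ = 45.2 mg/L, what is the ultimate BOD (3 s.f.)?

L₀ ≈ 53.5 mg/L

BOD₅ = L₀(1 − e^(−5k_1)) ⇒ L₀ = BOD₅ / (1 − e^(−5×0.373))
= 45.2 / (1 − 0.1549) = 45.2 / 0.8451 = 53.48 mg/L.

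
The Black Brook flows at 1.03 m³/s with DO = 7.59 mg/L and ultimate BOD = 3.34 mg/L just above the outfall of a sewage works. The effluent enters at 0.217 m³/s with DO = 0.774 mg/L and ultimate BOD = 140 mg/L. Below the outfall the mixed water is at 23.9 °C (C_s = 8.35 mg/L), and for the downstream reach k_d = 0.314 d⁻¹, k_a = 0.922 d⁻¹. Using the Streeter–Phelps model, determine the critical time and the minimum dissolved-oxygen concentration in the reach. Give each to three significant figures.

t_c ≈ 1.53 d; minimum DO ≈ 2.63 mg/L

Mixed DO = (1.03×7.59 + 0.217×0.774)/(1.03+0.217) = 7.986/1.247 = 6.404 mg/L.
Mixed L₀ = (1.03×3.34 + 0.217×140)/(1.247) = 33.82/1.247 = 27.12 mg/L.
Initial deficit D₀ = C_s − DO₀ = 8.35 − 6.404 = 1.946 mg/L.
t_c = (1/0.6080) ln[(0.922/0.314)(1 − 1.946×0.6080/(0.314×27.12))] = 1.645 × ln(2.528) = 1.526 d.
D_c = (0.314/0.922) × 27.12 × e^(−0.314×1.526) = 0.3406 × 27.12 × 0.6194 = 5.721 mg/L.
Minimum DO = 8.35 − 5.721 = 2.629 mg/L.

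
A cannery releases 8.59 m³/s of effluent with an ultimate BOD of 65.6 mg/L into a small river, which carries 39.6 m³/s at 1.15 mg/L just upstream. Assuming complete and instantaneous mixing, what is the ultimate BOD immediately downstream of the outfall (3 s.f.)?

Flow-weighted mixing: C = (Q_r C_r + Q_w C_w)/(Q_r + Q_w)
= (39.6×1.15 + 8.59×65.6)/(39.6 + 8.59) = 609.0/48.19 = 12.64 mg/L.

12.6 mg/L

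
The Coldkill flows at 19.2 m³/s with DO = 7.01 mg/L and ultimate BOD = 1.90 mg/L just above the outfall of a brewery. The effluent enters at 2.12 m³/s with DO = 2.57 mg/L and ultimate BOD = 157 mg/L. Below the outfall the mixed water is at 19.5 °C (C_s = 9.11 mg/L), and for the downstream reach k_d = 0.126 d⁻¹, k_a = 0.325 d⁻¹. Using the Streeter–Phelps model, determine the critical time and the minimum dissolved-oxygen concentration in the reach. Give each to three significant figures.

t_c ≈ 3.44 d; minimum DO ≈ 4.75 mg/L

Mixed DO = (19.2×7.01 + 2.12×2.57)/(19.2+2.12) = 140.0/21.32 = 6.568 mg/L.
Mixed L₀ = (19.2×1.90 + 2.12×157)/(21.32) = 369.3/21.32 = 17.32 mg/L.
Initial deficit D₀ = C_s − DO₀ = 9.11 − 6.568 = 2.542 mg/L.
t_c = (1/0.1990) ln[(0.325/0.126)(1 − 2.542×0.1990/(0.126×17.32))] = 5.025 × ln(1.982) = 3.437 d.
D_c = (0.126/0.325) × 17.32 × e^(−0.126×3.437) = 0.3877 × 17.32 × 0.6485 = 4.355 mg/L.
Minimum DO = 9.11 − 4.355 = 4.755 mg/L.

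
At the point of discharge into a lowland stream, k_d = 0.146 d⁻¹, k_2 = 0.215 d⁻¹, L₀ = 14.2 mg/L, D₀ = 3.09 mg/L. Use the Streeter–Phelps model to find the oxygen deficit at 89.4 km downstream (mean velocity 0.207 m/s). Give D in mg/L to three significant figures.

Travel time t = x/v = 89.4 km / (0.207 m/s) = 89400 m / 0.207 m/s = 431900 s = 4.999 d.
k_d L₀/(k_2−k_d) = 0.146×14.2/(0.215−0.146) = 2.073/0.06900 = 30.05 mg/L.
e^(−k_d t) = e^(−0.146×4.999) = 0.4820; e^(−k_2 t) = e^(−0.215×4.999) = 0.3414.
D = 30.05 × (0.4820 − 0.3414) + 3.09 × 0.3414 = 4.225 + 1.055 = 5.280 mg/L.

D ≈ 5.28 mg/L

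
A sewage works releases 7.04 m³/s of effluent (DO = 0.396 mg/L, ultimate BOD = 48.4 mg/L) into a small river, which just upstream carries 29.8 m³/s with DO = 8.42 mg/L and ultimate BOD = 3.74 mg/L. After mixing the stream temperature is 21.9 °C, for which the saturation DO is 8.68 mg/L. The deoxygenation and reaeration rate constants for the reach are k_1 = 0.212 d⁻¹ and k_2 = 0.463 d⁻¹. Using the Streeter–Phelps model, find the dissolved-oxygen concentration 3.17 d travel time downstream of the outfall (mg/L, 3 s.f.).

Mixed DO = (29.8×8.42 + 7.04×0.396)/(29.8+7.04) = 253.7/36.84 = 6.887 mg/L.
Mixed L₀ = (29.8×3.74 + 7.04×48.4)/(36.84) = 452.2/36.84 = 12.27 mg/L.
Initial deficit D₀ = C_s − DO₀ = 8.68 − 6.887 = 1.793 mg/L.
D(3.17) = [0.212×12.27/(0.463−0.212)](e^(−0.212×3.17) − e^(−0.463×3.17)) + 1.793 e^(−0.463×3.17)
= 10.37 × (0.5107 − 0.2305) + 1.793 × 0.2305 = 3.318 mg/L.
DO = 8.68 − 3.318 = 5.362 mg/L.

DO ≈ 5.36 mg/L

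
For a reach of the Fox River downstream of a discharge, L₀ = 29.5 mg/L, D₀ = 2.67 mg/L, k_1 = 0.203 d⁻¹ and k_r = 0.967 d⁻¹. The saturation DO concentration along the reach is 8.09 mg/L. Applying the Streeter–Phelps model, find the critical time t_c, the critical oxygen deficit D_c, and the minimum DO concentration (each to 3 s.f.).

At the critical point dD/dt = 0, so k_1 L₀ e^(−k_1 t) = k_r D. Substituting D(t) from the Streeter–Phelps equation and solving for t gives
t_c = ln[(k_r/k_1)(1 − D₀(k_r−k_1)/(k_1 L₀))] / (k_r−k_1).
Here k_r−k_1 = 0.7640 d⁻¹ and 1 − D₀(k_r−k_1)/(k_1 L₀) = 1 − 2.67×0.7640/(0.203×29.5) = 0.6594, so
t_c = ln(4.764 × 0.6594) / 0.7640 = 1.145 / 0.7640 = 1.498 d.
L(t_c) = L₀ e^(−k_1 t_c) = 29.5 × 0.7378 = 21.76 mg/L, and at the critical point k_r D_c = k_1 L, so D_c = (0.203/0.967) × 21.76 = 4.569 mg/L.
Minimum DO = C_s − D_c = 8.09 − 4.569 = 3.521 mg/L.

t_c ≈ 1.50 d; D_c ≈ 4.57 mg/L; min DO ≈ 3.52 mg/L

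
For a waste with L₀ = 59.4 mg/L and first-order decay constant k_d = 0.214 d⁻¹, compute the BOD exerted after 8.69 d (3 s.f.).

y_t = L₀(1 − e^(−k_d t)) = 59.4 × (1 − e^(−0.214×8.69))
= 59.4 × (1 − 0.1557) = 59.4 × 0.8443 = 50.15 mg/L.

y ≈ 50.1 mg/L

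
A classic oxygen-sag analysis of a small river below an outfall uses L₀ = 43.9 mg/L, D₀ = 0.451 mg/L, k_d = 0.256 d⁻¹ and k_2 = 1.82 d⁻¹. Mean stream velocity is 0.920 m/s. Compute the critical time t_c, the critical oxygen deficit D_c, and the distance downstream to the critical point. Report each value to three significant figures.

With k_2/k_d = 7.109 and 1 − D₀(k_2−k_d)/(k_d L₀) = 0.9372,
t_c = ln(7.109 × 0.9372) / (1.82 − 0.256) = ln(6.663) / 1.564 = 1.897/1.564 = 1.213 d.
L(t_c) = L₀ e^(−k_d t_c) = 43.9 × 0.7331 = 32.18 mg/L, and at the critical point k_2 D_c = k_d L, so D_c = (0.256/1.82) × 32.18 = 4.527 mg/L.
x_c = v t_c = 0.920 m/s × 1.213 d × 86400 s/d = 96390 m ≈ 96.4 km.

t_c ≈ 1.21 d; D_c ≈ 4.53 mg/L; x_c ≈ 96.4 km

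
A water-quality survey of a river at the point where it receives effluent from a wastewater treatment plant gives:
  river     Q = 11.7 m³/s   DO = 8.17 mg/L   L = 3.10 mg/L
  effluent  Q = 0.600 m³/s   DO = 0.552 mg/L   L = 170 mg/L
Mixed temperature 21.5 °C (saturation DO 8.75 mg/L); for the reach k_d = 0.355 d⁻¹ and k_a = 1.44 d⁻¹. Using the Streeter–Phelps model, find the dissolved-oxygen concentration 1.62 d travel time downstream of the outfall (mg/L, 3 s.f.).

Mixed DO = (11.7×8.17 + 0.600×0.552)/(11.7+0.600) = 95.92/12.30 = 7.798 mg/L.
Mixed L₀ = (11.7×3.10 + 0.600×170)/(12.30) = 138.3/12.30 = 11.24 mg/L.
Initial deficit D₀ = C_s − DO₀ = 8.75 − 7.798 = 0.9516 mg/L.
D(1.62) = [0.355×11.24/(1.44−0.355)](e^(−0.355×1.62) − e^(−1.44×1.62)) + 0.9516 e^(−1.44×1.62)
= 3.678 × (0.5626 − 0.09702) + 0.9516 × 0.09702 = 1.805 mg/L.
DO = 8.75 − 1.805 = 6.945 mg/L.

DO ≈ 6.95 mg/L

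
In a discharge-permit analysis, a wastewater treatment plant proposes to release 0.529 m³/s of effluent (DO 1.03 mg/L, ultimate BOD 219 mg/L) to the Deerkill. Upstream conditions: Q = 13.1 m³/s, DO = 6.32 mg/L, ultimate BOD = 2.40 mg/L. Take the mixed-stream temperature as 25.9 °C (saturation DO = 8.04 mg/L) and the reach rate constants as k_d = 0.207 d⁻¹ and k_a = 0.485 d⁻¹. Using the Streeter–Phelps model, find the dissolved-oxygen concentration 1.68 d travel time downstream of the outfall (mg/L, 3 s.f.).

Mixed DO = (13.1×6.32 + 0.529×1.03)/(13.1+0.529) = 83.34/13.63 = 6.115 mg/L.
Mixed L₀ = (13.1×2.40 + 0.529×219)/(13.63) = 147.3/13.63 = 10.81 mg/L.
Initial deficit D₀ = C_s − DO₀ = 8.04 − 6.115 = 1.925 mg/L.
D(1.68) = [0.207×10.81/(0.485−0.207)](e^(−0.207×1.68) − e^(−0.485×1.68)) + 1.925 e^(−0.485×1.68)
= 8.047 × (0.7063 − 0.4427) + 1.925 × 0.4427 = 2.973 mg/L.
DO = 8.04 − 2.973 = 5.067 mg/L.

DO ≈ 5.07 mg/L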